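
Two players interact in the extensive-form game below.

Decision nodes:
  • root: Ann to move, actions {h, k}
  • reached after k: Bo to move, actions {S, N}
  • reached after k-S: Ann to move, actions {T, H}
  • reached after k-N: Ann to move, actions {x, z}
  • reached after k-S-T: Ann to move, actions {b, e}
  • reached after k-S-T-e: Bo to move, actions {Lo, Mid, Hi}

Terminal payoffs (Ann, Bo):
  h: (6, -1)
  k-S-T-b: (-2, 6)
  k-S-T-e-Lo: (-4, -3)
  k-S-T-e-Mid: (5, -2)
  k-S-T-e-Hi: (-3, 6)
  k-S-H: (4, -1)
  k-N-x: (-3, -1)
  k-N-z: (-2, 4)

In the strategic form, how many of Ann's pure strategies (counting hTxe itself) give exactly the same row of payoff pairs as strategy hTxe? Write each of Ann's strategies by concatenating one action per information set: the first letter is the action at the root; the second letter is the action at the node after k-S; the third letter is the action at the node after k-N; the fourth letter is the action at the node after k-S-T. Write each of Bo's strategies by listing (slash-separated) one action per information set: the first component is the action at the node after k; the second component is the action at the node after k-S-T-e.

8

Row for hTxe (columns S/Lo, S/Mid, S/Hi, N/Lo, N/Mid, N/Hi): (6,-1) (6,-1) (6,-1) (6,-1) (6,-1) (6,-1).
Under hTxe, Ann's choice at the node after k-S and at the node after k-N and at the node after k-S-T can never be reached regardless of what Bo does, so varying those choices leaves every outcome unchanged.
Holding the reachable choices fixed and varying the unreachable ones freely already gives 2 × 2 × 2 = 8 equivalent strategies.
No other strategy reproduces this row, so those 8 are the full class: hTxb, hTxe, hTzb, hTze, hHxb, hHxe, hHzb, hHze.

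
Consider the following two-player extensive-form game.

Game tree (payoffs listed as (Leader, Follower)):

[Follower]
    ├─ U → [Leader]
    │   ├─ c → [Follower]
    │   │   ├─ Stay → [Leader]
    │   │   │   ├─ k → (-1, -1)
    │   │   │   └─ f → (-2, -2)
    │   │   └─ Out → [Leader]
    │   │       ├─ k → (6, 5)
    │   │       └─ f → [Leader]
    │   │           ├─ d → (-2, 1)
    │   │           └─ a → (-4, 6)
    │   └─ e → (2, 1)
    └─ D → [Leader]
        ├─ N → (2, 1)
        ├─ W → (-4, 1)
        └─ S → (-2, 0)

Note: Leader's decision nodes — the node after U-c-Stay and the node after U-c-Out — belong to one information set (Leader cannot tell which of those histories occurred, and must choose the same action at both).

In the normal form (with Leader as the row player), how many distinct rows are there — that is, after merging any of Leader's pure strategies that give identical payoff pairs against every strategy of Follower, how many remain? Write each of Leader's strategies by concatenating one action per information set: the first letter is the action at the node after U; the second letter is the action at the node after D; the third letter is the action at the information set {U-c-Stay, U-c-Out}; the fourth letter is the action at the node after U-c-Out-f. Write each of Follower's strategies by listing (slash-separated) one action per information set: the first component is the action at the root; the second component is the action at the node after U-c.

Leader has 24 pure strategies: cNkd, cNka, cNfd, cNfa, cWkd, cWka, cWfd, cWfa, cSkd, cSka, cSfd, cSfa, eNkd, eNka, eNfd, eNfa, eWkd, eWka, eWfd, eWfa, eSkd, eSka, eSfd, eSfa. Columns: U/Stay, U/Out, D/Stay, D/Out.
{cNkd, cNka} → row (-1,-1) (6,5) (2,1) (2,1)
{cNfd} → row (-2,-2) (-2,1) (2,1) (2,1)
{cNfa} → row (-2,-2) (-4,6) (2,1) (2,1)
{cWkd, cWka} → row (-1,-1) (6,5) (-4,1) (-4,1)
{cWfd} → row (-2,-2) (-2,1) (-4,1) (-4,1)
{cWfa} → row (-2,-2) (-4,6) (-4,1) (-4,1)
{cSkd, cSka} → row (-1,-1) (6,5) (-2,0) (-2,0)
{cSfd} → row (-2,-2) (-2,1) (-2,0) (-2,0)
{cSfa} → row (-2,-2) (-4,6) (-2,0) (-2,0)
{eNkd, eNka, eNfd, eNfa} → row (2,1) (2,1) (2,1) (2,1)
{eWkd, eWka, eWfd, eWfa} → row (2,1) (2,1) (-4,1) (-4,1)
{eSkd, eSka, eSfd, eSfa} → row (2,1) (2,1) (-2,0) (-2,0)
That's 12 distinct rows out of 24 strategies.

12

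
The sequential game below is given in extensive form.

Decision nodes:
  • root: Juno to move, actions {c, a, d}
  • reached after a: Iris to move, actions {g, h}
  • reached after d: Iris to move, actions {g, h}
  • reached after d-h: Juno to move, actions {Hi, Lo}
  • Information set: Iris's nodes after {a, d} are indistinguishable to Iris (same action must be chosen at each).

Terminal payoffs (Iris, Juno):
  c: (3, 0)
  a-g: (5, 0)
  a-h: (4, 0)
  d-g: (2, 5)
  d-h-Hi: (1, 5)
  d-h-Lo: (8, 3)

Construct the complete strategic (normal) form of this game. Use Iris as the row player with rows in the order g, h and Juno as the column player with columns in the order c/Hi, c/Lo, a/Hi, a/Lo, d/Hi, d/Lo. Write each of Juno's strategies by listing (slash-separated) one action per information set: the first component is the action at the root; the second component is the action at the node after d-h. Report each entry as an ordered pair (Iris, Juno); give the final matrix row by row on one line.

Row g: c/Hi→(3,0), c/Lo→(3,0), a/Hi→(5,0), a/Lo→(5,0), d/Hi→(2,5), d/Lo→(2,5)
Row h: c/Hi→(3,0), c/Lo→(3,0), a/Hi→(4,0), a/Lo→(4,0), d/Hi→(1,5), d/Lo→(8,3)

g: (3,0) (3,0) (5,0) (5,0) (2,5) (2,5) | h: (3,0) (3,0) (4,0) (4,0) (1,5) (8,3)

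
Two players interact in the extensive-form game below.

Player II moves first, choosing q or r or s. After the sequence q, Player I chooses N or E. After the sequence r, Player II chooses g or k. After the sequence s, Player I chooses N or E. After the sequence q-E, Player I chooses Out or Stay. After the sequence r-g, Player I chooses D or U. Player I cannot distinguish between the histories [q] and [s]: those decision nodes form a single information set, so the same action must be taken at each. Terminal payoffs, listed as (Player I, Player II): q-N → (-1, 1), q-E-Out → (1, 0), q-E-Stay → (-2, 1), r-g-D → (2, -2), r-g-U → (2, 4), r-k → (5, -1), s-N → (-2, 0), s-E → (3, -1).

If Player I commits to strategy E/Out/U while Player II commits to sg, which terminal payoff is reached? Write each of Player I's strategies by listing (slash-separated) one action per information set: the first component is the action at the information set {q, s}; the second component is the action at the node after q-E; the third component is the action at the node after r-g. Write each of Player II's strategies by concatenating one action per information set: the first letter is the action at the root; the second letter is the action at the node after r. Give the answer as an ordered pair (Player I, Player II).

Trace the play path from the root:
  Player II plays s
  Player I plays E at [s]
→ terminal payoff (3, -1).
(Player I's choice at the node after q-E is never reached on this path, so it doesn't affect the outcome.)

(3, -1)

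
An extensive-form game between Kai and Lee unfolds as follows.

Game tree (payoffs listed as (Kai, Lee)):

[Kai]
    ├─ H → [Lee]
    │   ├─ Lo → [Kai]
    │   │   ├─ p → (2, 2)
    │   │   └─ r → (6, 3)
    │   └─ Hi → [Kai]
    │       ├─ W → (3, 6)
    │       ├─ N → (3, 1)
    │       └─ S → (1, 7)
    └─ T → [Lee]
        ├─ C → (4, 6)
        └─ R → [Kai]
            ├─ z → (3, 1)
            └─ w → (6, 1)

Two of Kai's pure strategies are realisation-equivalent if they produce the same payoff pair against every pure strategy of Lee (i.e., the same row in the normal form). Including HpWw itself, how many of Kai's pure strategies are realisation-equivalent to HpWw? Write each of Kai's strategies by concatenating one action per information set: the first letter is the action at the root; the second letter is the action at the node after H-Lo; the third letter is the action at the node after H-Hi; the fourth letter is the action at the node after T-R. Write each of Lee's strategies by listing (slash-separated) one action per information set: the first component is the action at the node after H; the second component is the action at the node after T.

2

Row for HpWw (columns Lo/C, Lo/R, Hi/C, Hi/R): (2,2) (2,2) (3,6) (3,6).
Under HpWw, Kai's choice at the node after T-R can never be reached regardless of what Lee does, so varying those choices leaves every outcome unchanged.
Holding the reachable choices fixed and varying the unreachable one freely already gives 2 equivalent strategies.
No other strategy reproduces this row, so those 2 are the full class: HpWz, HpWw.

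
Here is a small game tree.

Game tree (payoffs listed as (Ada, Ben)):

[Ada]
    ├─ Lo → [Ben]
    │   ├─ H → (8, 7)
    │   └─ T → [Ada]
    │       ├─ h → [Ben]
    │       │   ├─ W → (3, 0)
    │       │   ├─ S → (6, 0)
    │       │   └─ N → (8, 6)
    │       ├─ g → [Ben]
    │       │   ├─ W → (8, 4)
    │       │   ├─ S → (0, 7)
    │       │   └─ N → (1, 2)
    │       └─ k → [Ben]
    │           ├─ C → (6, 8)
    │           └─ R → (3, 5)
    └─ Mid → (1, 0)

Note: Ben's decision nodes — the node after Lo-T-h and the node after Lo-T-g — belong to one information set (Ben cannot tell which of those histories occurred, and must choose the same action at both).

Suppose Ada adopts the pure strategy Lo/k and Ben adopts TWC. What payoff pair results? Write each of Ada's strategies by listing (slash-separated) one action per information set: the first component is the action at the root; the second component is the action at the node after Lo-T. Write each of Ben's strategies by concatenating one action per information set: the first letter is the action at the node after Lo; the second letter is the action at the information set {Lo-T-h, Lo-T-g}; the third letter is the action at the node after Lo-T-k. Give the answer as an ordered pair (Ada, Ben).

(6, 8)

Trace the play path from the root:
  Ada plays Lo
  Ben plays T at [Lo]
  Ada plays k at [Lo-T]
  Ben plays C at [Lo-T-k]
→ terminal payoff (6, 8).
(Ben's choice at the information set {Lo-T-h, Lo-T-g} is never reached on this path, so it doesn't affect the outcome.)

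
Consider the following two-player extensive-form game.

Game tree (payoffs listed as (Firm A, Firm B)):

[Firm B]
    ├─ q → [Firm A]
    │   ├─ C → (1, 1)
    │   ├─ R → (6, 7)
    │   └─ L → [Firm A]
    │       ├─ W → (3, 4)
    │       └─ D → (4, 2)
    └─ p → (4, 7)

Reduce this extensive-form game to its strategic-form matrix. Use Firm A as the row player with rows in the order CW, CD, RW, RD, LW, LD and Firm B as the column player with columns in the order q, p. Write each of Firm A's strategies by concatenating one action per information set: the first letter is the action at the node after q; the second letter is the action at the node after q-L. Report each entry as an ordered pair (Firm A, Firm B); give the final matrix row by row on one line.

CW: (1,1) (4,7) | CD: (1,1) (4,7) | RW: (6,7) (4,7) | RD: (6,7) (4,7) | LW: (3,4) (4,7) | LD: (4,2) (4,7)

Row CW: q→(1,1), p→(4,7)
Row CD: q→(1,1), p→(4,7)
Row RW: q→(6,7), p→(4,7)
Row RD: q→(6,7), p→(4,7)
Row LW: q→(3,4), p→(4,7)
Row LD: q→(4,2), p→(4,7)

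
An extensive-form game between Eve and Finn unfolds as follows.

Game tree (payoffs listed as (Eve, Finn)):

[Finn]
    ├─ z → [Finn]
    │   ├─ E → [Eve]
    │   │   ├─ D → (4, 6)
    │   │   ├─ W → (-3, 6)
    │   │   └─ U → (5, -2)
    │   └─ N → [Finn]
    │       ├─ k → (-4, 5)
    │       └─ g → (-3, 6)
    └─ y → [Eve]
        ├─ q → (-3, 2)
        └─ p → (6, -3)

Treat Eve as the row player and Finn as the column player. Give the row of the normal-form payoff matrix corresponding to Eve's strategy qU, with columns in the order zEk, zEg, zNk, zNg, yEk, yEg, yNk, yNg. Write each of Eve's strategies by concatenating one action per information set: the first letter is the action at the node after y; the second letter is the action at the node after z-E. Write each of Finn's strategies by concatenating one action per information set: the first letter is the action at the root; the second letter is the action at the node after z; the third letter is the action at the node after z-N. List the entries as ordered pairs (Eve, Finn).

vs zEk: Finn plays z → Finn plays E at [z] → Eve plays U at [z-E] → (5, -2)
vs zEg: Finn plays z → Finn plays E at [z] → Eve plays U at [z-E] → (5, -2)
vs zNk: Finn plays z → Finn plays N at [z] → Finn plays k at [z-N] → (-4, 5)
vs zNg: Finn plays z → Finn plays N at [z] → Finn plays g at [z-N] → (-3, 6)
vs yEk: Finn plays y → Eve plays q at [y] → (-3, 2)
vs yEg: Finn plays y → Eve plays q at [y] → (-3, 2)
vs yNk: Finn plays y → Eve plays q at [y] → (-3, 2)
vs yNg: Finn plays y → Eve plays q at [y] → (-3, 2)

(5,-2) (5,-2) (-4,5) (-3,6) (-3,2) (-3,2) (-3,2) (-3,2)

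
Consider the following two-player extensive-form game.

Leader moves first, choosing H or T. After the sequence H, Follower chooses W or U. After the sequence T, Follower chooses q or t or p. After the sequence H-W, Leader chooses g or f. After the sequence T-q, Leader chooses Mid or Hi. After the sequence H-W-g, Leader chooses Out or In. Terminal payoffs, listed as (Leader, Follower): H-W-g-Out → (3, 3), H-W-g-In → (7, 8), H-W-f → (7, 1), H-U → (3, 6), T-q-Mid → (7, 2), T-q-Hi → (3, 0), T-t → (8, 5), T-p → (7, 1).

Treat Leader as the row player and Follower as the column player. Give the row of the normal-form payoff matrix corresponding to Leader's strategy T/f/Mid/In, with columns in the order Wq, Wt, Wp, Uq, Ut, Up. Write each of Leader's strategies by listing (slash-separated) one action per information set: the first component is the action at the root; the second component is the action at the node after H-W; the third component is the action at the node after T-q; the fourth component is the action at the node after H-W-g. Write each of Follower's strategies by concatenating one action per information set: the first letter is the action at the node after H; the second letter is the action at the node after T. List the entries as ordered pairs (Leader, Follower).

vs Wq: Leader plays T → Follower plays q at [T] → Leader plays Mid at [T-q] → (7, 2)
vs Wt: Leader plays T → Follower plays t at [T] → (8, 5)
vs Wp: Leader plays T → Follower plays p at [T] → (7, 1)
vs Uq: Leader plays T → Follower plays q at [T] → Leader plays Mid at [T-q] → (7, 2)
vs Ut: Leader plays T → Follower plays t at [T] → (8, 5)
vs Up: Leader plays T → Follower plays p at [T] → (7, 1)

(7,2) (8,5) (7,1) (7,2) (8,5) (7,1)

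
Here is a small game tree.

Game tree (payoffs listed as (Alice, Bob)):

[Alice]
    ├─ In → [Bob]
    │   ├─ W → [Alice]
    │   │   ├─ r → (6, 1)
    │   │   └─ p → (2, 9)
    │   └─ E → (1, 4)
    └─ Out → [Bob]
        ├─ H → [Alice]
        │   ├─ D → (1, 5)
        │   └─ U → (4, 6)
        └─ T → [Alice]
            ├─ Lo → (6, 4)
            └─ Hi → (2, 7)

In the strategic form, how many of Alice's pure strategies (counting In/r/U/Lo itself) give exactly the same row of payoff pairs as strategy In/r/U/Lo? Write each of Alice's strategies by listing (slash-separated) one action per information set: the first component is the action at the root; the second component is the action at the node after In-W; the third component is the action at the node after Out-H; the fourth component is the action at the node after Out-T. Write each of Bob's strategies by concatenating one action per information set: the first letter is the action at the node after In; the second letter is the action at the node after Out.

4

Row for In/r/U/Lo (columns WH, WT, EH, ET): (6,1) (6,1) (1,4) (1,4).
Under In/r/U/Lo, Alice's choice at the node after Out-H and at the node after Out-T can never be reached regardless of what Bob does, so varying those choices leaves every outcome unchanged.
Holding the reachable choices fixed and varying the unreachable ones freely already gives 2 × 2 = 4 equivalent strategies.
No other strategy reproduces this row, so those 4 are the full class: In/r/D/Lo, In/r/D/Hi, In/r/U/Lo, In/r/U/Hi.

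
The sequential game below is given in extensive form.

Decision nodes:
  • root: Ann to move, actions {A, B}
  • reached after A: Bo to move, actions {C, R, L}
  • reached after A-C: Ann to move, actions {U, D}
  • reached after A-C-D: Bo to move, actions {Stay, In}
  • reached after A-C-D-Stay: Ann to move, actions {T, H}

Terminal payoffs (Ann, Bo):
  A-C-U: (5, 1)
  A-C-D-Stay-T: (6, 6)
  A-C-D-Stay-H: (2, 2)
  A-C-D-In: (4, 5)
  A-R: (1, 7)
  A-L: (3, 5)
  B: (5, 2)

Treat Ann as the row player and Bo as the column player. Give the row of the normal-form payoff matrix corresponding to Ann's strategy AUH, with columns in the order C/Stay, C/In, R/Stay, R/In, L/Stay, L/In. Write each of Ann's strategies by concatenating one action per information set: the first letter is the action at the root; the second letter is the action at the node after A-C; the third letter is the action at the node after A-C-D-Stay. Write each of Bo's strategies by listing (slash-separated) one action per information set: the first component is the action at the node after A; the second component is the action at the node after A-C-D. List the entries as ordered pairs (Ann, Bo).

vs C/Stay: Ann plays A → Bo plays C at [A] → Ann plays U at [A-C] → (5, 1)
vs C/In: Ann plays A → Bo plays C at [A] → Ann plays U at [A-C] → (5, 1)
vs R/Stay: Ann plays A → Bo plays R at [A] → (1, 7)
vs R/In: Ann plays A → Bo plays R at [A] → (1, 7)
vs L/Stay: Ann plays A → Bo plays L at [A] → (3, 5)
vs L/In: Ann plays A → Bo plays L at [A] → (3, 5)

(5,1) (5,1) (1,7) (1,7) (3,5) (3,5)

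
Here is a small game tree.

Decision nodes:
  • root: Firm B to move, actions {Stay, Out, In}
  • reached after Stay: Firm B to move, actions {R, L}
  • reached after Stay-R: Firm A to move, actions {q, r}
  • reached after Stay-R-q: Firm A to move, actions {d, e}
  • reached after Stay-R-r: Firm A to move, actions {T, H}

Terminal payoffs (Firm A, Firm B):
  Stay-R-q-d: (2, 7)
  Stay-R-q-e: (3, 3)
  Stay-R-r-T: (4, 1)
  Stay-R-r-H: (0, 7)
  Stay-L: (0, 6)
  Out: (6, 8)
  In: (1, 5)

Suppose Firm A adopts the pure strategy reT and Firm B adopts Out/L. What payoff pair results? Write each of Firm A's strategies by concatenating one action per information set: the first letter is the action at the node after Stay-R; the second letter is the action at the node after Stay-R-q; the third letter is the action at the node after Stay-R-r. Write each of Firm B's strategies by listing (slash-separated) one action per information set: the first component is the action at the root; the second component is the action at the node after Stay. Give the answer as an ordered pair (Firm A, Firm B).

(6, 8)

Trace the play path from the root:
  Firm B plays Out
→ terminal payoff (6, 8).
(Firm A's choice at the node after Stay-R is never reached on this path, so it doesn't affect the outcome.)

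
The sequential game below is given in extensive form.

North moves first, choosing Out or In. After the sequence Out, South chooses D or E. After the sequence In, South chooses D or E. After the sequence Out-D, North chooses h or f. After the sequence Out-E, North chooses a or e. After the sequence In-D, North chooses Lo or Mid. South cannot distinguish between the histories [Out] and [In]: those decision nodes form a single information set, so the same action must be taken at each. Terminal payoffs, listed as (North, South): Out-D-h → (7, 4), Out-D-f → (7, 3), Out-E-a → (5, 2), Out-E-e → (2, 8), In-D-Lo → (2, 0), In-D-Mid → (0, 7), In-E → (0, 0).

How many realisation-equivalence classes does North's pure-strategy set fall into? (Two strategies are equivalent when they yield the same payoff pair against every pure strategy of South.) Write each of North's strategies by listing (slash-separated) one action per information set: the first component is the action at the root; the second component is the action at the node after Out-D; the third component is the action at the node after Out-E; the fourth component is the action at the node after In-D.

6

North has 16 pure strategies: Out/h/a/Lo, Out/h/a/Mid, Out/h/e/Lo, Out/h/e/Mid, Out/f/a/Lo, Out/f/a/Mid, Out/f/e/Lo, Out/f/e/Mid, In/h/a/Lo, In/h/a/Mid, In/h/e/Lo, In/h/e/Mid, In/f/a/Lo, In/f/a/Mid, In/f/e/Lo, In/f/e/Mid. Columns: D, E.
{Out/h/a/Lo, Out/h/a/Mid} → row (7,4) (5,2)
{Out/h/e/Lo, Out/h/e/Mid} → row (7,4) (2,8)
{Out/f/a/Lo, Out/f/a/Mid} → row (7,3) (5,2)
{Out/f/e/Lo, Out/f/e/Mid} → row (7,3) (2,8)
{In/h/a/Lo, In/h/e/Lo, In/f/a/Lo, In/f/e/Lo} → row (2,0) (0,0)
{In/h/a/Mid, In/h/e/Mid, In/f/a/Mid, In/f/e/Mid} → row (0,7) (0,0)
That's 6 distinct rows out of 16 strategies.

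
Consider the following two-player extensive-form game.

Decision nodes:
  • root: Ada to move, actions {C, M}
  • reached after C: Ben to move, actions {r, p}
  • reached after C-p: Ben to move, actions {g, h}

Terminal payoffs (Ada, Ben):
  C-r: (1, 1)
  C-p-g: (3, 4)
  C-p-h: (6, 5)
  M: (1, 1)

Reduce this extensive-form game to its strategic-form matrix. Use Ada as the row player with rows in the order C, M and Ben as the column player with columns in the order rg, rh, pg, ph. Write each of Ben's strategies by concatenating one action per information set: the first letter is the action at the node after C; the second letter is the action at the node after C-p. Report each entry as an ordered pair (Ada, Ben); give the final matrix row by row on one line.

C: (1,1) (1,1) (3,4) (6,5) | M: (1,1) (1,1) (1,1) (1,1)

           rg       rh       pg       ph
   C    (1,1)    (1,1)    (3,4)    (6,5)
   M    (1,1)    (1,1)    (1,1)    (1,1)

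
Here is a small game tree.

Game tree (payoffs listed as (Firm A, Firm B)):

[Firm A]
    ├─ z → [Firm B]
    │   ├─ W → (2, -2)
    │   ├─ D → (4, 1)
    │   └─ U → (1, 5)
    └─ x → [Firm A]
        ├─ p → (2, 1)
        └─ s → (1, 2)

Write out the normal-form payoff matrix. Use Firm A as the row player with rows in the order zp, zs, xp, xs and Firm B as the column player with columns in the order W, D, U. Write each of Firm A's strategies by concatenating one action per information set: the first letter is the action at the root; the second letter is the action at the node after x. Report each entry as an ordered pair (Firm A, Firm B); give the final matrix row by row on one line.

zp: (2,-2) (4,1) (1,5) | zs: (2,-2) (4,1) (1,5) | xp: (2,1) (2,1) (2,1) | xs: (1,2) (1,2) (1,2)

            W        D        U
  zp   (2,-2)    (4,1)    (1,5)
  zs   (2,-2)    (4,1)    (1,5)
  xp    (2,1)    (2,1)    (2,1)
  xs    (1,2)    (1,2)    (1,2)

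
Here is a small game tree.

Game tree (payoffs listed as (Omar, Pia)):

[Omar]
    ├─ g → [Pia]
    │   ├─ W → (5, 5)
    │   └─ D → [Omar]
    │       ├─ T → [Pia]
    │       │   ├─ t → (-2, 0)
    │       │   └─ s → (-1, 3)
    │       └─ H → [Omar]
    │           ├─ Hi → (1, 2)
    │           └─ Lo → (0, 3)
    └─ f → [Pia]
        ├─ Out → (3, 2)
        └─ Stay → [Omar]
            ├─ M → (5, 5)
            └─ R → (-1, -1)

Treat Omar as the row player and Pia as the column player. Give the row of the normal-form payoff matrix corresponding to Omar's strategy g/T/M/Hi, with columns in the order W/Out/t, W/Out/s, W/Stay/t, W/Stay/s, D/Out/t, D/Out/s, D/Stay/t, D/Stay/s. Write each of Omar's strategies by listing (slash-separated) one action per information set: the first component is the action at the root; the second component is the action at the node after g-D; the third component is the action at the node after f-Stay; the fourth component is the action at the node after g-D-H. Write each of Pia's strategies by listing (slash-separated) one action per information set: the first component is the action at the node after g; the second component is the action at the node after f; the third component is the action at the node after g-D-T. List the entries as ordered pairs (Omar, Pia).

vs W/Out/t: Omar plays g → Pia plays W at [g] → (5, 5)
vs W/Out/s: Omar plays g → Pia plays W at [g] → (5, 5)
vs W/Stay/t: Omar plays g → Pia plays W at [g] → (5, 5)
vs W/Stay/s: Omar plays g → Pia plays W at [g] → (5, 5)
vs D/Out/t: Omar plays g → Pia plays D at [g] → Omar plays T at [g-D] → Pia plays t at [g-D-T] → (-2, 0)
vs D/Out/s: Omar plays g → Pia plays D at [g] → Omar plays T at [g-D] → Pia plays s at [g-D-T] → (-1, 3)
vs D/Stay/t: Omar plays g → Pia plays D at [g] → Omar plays T at [g-D] → Pia plays t at [g-D-T] → (-2, 0)
vs D/Stay/s: Omar plays g → Pia plays D at [g] → Omar plays T at [g-D] → Pia plays s at [g-D-T] → (-1, 3)

(5,5) (5,5) (5,5) (5,5) (-2,0) (-1,3) (-2,0) (-1,3)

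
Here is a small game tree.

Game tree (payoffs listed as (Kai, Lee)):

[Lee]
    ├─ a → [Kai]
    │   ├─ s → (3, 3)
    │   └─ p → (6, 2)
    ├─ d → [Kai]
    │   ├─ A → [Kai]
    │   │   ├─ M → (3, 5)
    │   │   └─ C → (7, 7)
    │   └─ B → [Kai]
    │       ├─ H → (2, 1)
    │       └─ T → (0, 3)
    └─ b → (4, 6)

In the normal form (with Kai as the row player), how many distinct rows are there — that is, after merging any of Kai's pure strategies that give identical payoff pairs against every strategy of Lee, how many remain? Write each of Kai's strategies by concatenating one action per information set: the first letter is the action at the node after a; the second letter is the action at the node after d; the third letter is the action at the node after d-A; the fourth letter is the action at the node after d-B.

Kai has 16 pure strategies: sAMH, sAMT, sACH, sACT, sBMH, sBMT, sBCH, sBCT, pAMH, pAMT, pACH, pACT, pBMH, pBMT, pBCH, pBCT. Columns: a, d, b.
{sAMH, sAMT} → row (3,3) (3,5) (4,6)
{sACH, sACT} → row (3,3) (7,7) (4,6)
{sBMH, sBCH} → row (3,3) (2,1) (4,6)
{sBMT, sBCT} → row (3,3) (0,3) (4,6)
{pAMH, pAMT} → row (6,2) (3,5) (4,6)
{pACH, pACT} → row (6,2) (7,7) (4,6)
{pBMH, pBCH} → row (6,2) (2,1) (4,6)
{pBMT, pBCT} → row (6,2) (0,3) (4,6)
That's 8 distinct rows out of 16 strategies.

8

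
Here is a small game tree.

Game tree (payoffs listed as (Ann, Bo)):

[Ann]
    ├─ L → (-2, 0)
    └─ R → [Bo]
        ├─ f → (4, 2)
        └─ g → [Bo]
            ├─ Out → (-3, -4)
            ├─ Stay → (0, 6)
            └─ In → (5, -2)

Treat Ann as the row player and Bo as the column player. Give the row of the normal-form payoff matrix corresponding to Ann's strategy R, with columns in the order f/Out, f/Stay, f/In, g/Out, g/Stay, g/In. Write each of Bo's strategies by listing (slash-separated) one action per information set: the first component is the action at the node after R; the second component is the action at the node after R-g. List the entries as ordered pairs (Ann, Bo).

vs f/Out: Ann plays R → Bo plays f at [R] → (4, 2)
vs f/Stay: Ann plays R → Bo plays f at [R] → (4, 2)
vs f/In: Ann plays R → Bo plays f at [R] → (4, 2)
vs g/Out: Ann plays R → Bo plays g at [R] → Bo plays Out at [R-g] → (-3, -4)
vs g/Stay: Ann plays R → Bo plays g at [R] → Bo plays Stay at [R-g] → (0, 6)
vs g/In: Ann plays R → Bo plays g at [R] → Bo plays In at [R-g] → (5, -2)

(4,2) (4,2) (4,2) (-3,-4) (0,6) (5,-2)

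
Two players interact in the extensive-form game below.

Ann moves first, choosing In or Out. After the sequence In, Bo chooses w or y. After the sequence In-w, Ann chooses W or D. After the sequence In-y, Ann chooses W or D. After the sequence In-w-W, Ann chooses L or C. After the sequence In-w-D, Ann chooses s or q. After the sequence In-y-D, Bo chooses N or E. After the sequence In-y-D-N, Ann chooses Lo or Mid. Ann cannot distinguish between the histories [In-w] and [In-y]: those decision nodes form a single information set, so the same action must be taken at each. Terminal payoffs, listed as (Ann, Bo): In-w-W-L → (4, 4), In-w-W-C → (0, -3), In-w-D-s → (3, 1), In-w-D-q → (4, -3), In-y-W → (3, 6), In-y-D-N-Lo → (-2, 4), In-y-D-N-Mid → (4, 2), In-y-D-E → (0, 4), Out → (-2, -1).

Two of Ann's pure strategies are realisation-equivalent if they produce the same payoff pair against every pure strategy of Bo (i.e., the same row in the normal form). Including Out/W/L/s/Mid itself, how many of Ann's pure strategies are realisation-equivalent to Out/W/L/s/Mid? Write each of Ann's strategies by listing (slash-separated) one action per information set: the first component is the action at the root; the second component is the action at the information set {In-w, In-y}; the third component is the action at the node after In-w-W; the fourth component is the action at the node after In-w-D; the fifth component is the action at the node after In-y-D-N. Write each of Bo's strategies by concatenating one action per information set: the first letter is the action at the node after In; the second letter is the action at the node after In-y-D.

Row for Out/W/L/s/Mid (columns wN, wE, yN, yE): (-2,-1) (-2,-1) (-2,-1) (-2,-1).
Under Out/W/L/s/Mid, Ann's choice at the information set {In-w, In-y} and at the node after In-w-W and at the node after In-w-D and at the node after In-y-D-N can never be reached regardless of what Bo does, so varying those choices leaves every outcome unchanged.
Holding the reachable choices fixed and varying the unreachable ones freely already gives 2 × 2 × 2 × 2 = 16 equivalent strategies.
No other strategy reproduces this row, so those 16 are the full class: Out/W/L/s/Lo, Out/W/L/s/Mid, Out/W/L/q/Lo, Out/W/L/q/Mid, Out/W/C/s/Lo, Out/W/C/s/Mid, Out/W/C/q/Lo, Out/W/C/q/Mid, Out/D/L/s/Lo, Out/D/L/s/Mid, Out/D/L/q/Lo, Out/D/L/q/Mid, Out/D/C/s/Lo, Out/D/C/s/Mid, Out/D/C/q/Lo, Out/D/C/q/Mid.

16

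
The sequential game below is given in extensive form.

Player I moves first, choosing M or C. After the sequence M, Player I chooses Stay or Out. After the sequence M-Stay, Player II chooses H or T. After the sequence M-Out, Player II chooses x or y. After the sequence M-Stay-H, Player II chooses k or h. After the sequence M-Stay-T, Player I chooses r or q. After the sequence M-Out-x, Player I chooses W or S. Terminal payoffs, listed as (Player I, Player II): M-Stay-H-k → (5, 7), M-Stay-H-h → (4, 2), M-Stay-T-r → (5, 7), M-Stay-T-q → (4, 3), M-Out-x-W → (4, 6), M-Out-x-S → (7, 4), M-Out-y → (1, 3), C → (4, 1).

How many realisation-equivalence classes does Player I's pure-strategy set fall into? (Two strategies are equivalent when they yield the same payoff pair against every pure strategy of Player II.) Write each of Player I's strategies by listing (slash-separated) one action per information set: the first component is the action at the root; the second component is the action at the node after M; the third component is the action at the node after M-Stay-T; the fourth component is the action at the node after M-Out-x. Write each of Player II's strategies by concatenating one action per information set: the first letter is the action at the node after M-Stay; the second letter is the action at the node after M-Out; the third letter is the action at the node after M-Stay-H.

5

Player I has 16 pure strategies: M/Stay/r/W, M/Stay/r/S, M/Stay/q/W, M/Stay/q/S, M/Out/r/W, M/Out/r/S, M/Out/q/W, M/Out/q/S, C/Stay/r/W, C/Stay/r/S, C/Stay/q/W, C/Stay/q/S, C/Out/r/W, C/Out/r/S, C/Out/q/W, C/Out/q/S. Columns: Hxk, Hxh, Hyk, Hyh, Txk, Txh, Tyk, Tyh.
{M/Stay/r/W, M/Stay/r/S} → row (5,7) (4,2) (5,7) (4,2) (5,7) (5,7) (5,7) (5,7)
{M/Stay/q/W, M/Stay/q/S} → row (5,7) (4,2) (5,7) (4,2) (4,3) (4,3) (4,3) (4,3)
{M/Out/r/W, M/Out/q/W} → row (4,6) (4,6) (1,3) (1,3) (4,6) (4,6) (1,3) (1,3)
{M/Out/r/S, M/Out/q/S} → row (7,4) (7,4) (1,3) (1,3) (7,4) (7,4) (1,3) (1,3)
{C/Stay/r/W, C/Stay/r/S, C/Stay/q/W, C/Stay/q/S, C/Out/r/W, C/Out/r/S, C/Out/q/W, C/Out/q/S} → row (4,1) (4,1) (4,1) (4,1) (4,1) (4,1) (4,1) (4,1)
That's 5 distinct rows out of 16 strategies.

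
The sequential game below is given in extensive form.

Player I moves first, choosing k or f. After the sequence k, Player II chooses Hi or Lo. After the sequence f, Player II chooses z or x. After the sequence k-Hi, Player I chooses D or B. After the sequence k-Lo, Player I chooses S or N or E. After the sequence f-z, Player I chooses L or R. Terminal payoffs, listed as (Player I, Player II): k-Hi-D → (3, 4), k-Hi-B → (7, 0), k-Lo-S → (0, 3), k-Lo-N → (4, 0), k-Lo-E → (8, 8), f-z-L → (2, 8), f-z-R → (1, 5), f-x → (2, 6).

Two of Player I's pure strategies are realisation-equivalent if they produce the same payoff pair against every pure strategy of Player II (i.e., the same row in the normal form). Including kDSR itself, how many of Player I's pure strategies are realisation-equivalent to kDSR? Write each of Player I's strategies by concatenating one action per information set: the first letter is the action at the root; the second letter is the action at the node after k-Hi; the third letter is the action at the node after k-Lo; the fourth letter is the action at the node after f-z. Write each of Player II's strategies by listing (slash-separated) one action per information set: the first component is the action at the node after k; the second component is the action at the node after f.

Row for kDSR (columns Hi/z, Hi/x, Lo/z, Lo/x): (3,4) (3,4) (0,3) (0,3).
Under kDSR, Player I's choice at the node after f-z can never be reached regardless of what Player II does, so varying those choices leaves every outcome unchanged.
Holding the reachable choices fixed and varying the unreachable one freely already gives 2 equivalent strategies.
No other strategy reproduces this row, so those 2 are the full class: kDSL, kDSR.

2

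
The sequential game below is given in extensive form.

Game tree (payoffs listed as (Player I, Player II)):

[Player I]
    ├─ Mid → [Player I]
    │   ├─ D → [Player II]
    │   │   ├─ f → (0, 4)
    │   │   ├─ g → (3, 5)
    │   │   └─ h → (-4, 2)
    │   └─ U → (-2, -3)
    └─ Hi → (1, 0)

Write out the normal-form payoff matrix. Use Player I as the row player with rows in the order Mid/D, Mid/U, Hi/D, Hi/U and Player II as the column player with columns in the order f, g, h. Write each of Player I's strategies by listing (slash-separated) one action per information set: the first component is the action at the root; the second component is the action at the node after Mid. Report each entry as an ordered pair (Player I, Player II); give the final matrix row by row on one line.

             f        g        h
Mid/D    (0,4)    (3,5)   (-4,2)
Mid/U  (-2,-3)  (-2,-3)  (-2,-3)
 Hi/D    (1,0)    (1,0)    (1,0)
 Hi/U    (1,0)    (1,0)    (1,0)

Mid/D: (0,4) (3,5) (-4,2) | Mid/U: (-2,-3) (-2,-3) (-2,-3) | Hi/D: (1,0) (1,0) (1,0) | Hi/U: (1,0) (1,0) (1,0)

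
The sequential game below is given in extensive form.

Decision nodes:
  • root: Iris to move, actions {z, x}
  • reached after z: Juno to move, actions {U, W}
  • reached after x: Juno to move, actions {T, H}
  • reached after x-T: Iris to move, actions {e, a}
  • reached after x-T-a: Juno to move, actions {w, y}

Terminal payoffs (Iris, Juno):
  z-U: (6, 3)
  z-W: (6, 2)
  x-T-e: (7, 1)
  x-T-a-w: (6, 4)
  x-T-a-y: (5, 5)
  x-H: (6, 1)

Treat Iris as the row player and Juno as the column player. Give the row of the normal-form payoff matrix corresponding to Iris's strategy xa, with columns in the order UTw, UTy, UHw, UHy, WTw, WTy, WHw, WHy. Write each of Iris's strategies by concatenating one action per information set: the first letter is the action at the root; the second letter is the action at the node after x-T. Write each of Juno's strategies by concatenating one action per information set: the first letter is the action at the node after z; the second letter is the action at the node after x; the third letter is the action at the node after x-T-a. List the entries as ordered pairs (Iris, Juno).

(6,4) (5,5) (6,1) (6,1) (6,4) (5,5) (6,1) (6,1)

vs UTw: Iris plays x → Juno plays T at [x] → Iris plays a at [x-T] → Juno plays w at [x-T-a] → (6, 4)
vs UTy: Iris plays x → Juno plays T at [x] → Iris plays a at [x-T] → Juno plays y at [x-T-a] → (5, 5)
vs UHw: Iris plays x → Juno plays H at [x] → (6, 1)
vs UHy: Iris plays x → Juno plays H at [x] → (6, 1)
vs WTw: Iris plays x → Juno plays T at [x] → Iris plays a at [x-T] → Juno plays w at [x-T-a] → (6, 4)
vs WTy: Iris plays x → Juno plays T at [x] → Iris plays a at [x-T] → Juno plays y at [x-T-a] → (5, 5)
vs WHw: Iris plays x → Juno plays H at [x] → (6, 1)
vs WHy: Iris plays x → Juno plays H at [x] → (6, 1)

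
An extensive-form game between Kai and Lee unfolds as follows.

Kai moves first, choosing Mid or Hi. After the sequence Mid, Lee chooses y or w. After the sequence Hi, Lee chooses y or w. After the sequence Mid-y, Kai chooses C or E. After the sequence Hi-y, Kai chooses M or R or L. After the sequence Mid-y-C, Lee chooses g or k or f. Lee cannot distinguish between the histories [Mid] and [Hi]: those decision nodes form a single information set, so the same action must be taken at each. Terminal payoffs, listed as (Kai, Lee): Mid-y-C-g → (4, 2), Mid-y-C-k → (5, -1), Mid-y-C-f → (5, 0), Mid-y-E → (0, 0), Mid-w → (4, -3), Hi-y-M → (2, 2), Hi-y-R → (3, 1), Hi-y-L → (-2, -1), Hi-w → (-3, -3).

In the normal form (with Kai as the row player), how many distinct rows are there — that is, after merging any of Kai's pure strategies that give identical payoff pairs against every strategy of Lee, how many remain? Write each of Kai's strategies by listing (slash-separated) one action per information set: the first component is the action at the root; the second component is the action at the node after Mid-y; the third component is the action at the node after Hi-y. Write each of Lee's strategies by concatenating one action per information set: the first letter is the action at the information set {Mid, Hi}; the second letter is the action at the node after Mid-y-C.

Kai has 12 pure strategies: Mid/C/M, Mid/C/R, Mid/C/L, Mid/E/M, Mid/E/R, Mid/E/L, Hi/C/M, Hi/C/R, Hi/C/L, Hi/E/M, Hi/E/R, Hi/E/L. Columns: yg, yk, yf, wg, wk, wf.
{Mid/C/M, Mid/C/R, Mid/C/L} → row (4,2) (5,-1) (5,0) (4,-3) (4,-3) (4,-3)
{Mid/E/M, Mid/E/R, Mid/E/L} → row (0,0) (0,0) (0,0) (4,-3) (4,-3) (4,-3)
{Hi/C/M, Hi/E/M} → row (2,2) (2,2) (2,2) (-3,-3) (-3,-3) (-3,-3)
{Hi/C/R, Hi/E/R} → row (3,1) (3,1) (3,1) (-3,-3) (-3,-3) (-3,-3)
{Hi/C/L, Hi/E/L} → row (-2,-1) (-2,-1) (-2,-1) (-3,-3) (-3,-3) (-3,-3)
That's 5 distinct rows out of 12 strategies.

5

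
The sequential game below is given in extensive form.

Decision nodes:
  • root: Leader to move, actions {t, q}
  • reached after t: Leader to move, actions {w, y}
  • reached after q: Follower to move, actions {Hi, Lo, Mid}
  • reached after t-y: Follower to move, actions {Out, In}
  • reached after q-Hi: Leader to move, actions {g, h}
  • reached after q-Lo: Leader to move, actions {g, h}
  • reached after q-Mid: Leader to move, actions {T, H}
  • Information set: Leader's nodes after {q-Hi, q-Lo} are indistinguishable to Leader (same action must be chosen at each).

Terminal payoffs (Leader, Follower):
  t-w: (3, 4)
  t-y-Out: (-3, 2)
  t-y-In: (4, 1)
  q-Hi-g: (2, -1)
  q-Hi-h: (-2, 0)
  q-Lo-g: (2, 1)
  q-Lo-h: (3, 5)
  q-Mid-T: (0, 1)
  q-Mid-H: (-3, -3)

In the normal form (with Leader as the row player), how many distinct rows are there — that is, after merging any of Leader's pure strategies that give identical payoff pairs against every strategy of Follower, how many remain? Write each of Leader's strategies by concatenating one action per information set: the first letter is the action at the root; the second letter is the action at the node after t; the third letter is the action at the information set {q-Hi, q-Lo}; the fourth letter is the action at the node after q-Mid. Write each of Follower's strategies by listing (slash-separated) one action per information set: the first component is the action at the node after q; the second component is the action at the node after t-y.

6

Leader has 16 pure strategies: twgT, twgH, twhT, twhH, tygT, tygH, tyhT, tyhH, qwgT, qwgH, qwhT, qwhH, qygT, qygH, qyhT, qyhH. Columns: Hi/Out, Hi/In, Lo/Out, Lo/In, Mid/Out, Mid/In.
{twgT, twgH, twhT, twhH} → row (3,4) (3,4) (3,4) (3,4) (3,4) (3,4)
{tygT, tygH, tyhT, tyhH} → row (-3,2) (4,1) (-3,2) (4,1) (-3,2) (4,1)
{qwgT, qygT} → row (2,-1) (2,-1) (2,1) (2,1) (0,1) (0,1)
{qwgH, qygH} → row (2,-1) (2,-1) (2,1) (2,1) (-3,-3) (-3,-3)
{qwhT, qyhT} → row (-2,0) (-2,0) (3,5) (3,5) (0,1) (0,1)
{qwhH, qyhH} → row (-2,0) (-2,0) (3,5) (3,5) (-3,-3) (-3,-3)
That's 6 distinct rows out of 16 strategies.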